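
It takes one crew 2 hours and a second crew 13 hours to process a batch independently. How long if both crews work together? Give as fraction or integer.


Rate of A = 1/2 job per hour
Rate of B = 1/13 job per hour
Combined rate = 1/2 + 1/13
Find common denominator: (13 + 2)/(2*13) = 15/26
Combined rate = 15/26 job per hour
Time together = 1 / (15/26) = 26/15 hours

26/15


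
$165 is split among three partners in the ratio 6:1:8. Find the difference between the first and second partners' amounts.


Total parts = 6 + 1 + 8 = 15
Value per part = 165 / 15 = 11
Shares: 6*11=66, 1*11=11, 8*11=88
First share = 66, second share = 11
Difference = |66 - 11| = 55

55


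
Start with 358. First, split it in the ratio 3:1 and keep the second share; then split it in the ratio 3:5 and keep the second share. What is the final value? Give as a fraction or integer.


Start with 358.
Step 1: Split 3:1, second share = 358 * 1/4 = 179/2
Step 2: Split 3:5, second share = 179/2 * 5/8 = 895/16
Final result = 895/16

895/16


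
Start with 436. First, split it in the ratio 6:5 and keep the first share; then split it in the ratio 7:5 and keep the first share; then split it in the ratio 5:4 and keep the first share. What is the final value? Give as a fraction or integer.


Start with 436.
Step 1: Split 6:5, first share = 436 * 6/11 = 2616/11
Step 2: Split 7:5, first share = 2616/11 * 7/12 = 1526/11
Step 3: Split 5:4, first share = 1526/11 * 5/9 = 7630/99
Final result = 7630/99

7630/99


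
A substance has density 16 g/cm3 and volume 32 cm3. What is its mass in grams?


Using mass = density * volume
Density = 16 g/cm3
Volume = 32 cm3
Mass = 16 * 32
= 512 g

512


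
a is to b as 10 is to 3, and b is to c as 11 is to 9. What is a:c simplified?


Given a:b = 10:3 and b:c = 11:9
Make b consistent. Multiply first ratio by 11: a:b = 110:33
Multiply second ratio by 3: b:c = 33:27
Now b = 33 in both, so a:b:c = 110:33:27
Therefore a:c = 110:27
Simplify by GCD: a:c = 110:27

110:27


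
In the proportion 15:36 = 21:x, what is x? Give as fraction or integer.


Setting up: 15/36 = 21/x
Cross multiply: 15 * x = 36 * 21
15x = 756
x = 756/15
x = 252/5

252/5


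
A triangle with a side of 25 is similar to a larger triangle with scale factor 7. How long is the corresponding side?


Similar triangles have proportional sides
Scale factor = 7
Smaller side = 25
Corresponding larger side = 25 * 7
= 175

175


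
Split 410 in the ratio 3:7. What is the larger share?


Total parts = 3 + 7 = 10
Value per part = 410 / 10 = 41
First share = 3 * 41 = 123
Second share = 7 * 41 = 287
Larger share = 287

287


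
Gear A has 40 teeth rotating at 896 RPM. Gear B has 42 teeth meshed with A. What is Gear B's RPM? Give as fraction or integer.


Gear ratio: teeth_A * RPM_A = teeth_B * RPM_B
40 * 896 = 42 * RPM_B
35840 = 42 * RPM_B
RPM_B = 35840 / 42
RPM_B = 2560/3

2560/3


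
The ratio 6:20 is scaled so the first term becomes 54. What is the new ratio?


Original ratio: 6:20
First term target: 54
Scale factor = 54 / 6 = 9
Multiply second term: 20 * 9 = 180
Equivalent ratio = 54:180

54:180


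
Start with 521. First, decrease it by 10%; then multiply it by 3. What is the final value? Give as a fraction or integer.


Start with 521.
Step 1: Decrease by 10%: 521 * 90/100 = 4689/10
Step 2: Multiply by 3: 4689/10 * 3 = 14067/10
Final result = 14067/10

14067/10


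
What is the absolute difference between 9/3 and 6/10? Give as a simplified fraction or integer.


Simplify: 9/3 = 3 and 6/10 = 3/5
Find common denominator: LCD = 5
Convert: 15/5 and 3/5
Difference = |15 - 3|/5 = 12/5
Simplified = 12/5

12/5


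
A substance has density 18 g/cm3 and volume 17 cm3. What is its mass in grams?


Using mass = density * volume
Density = 18 g/cm3
Volume = 17 cm3
Mass = 18 * 17
= 306 g

306


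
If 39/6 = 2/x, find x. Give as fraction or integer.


Setting up: 39/6 = 2/x
Cross multiply: 39 * x = 6 * 2
39x = 12
x = 12/39
x = 4/13

4/13


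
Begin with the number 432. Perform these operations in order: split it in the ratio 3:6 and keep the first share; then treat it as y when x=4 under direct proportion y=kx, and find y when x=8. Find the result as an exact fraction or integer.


Start with 432.
Step 1: Split 3:6, first share = 432 * 3/9 = 144
Step 2: Direct prop: k = (144)/4; new y = k*8 = 144*8/4 = 288
Final result = 288

288


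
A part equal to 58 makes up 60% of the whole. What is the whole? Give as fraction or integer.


Given: 58 is 60% of the whole
Set up: 58 = 60/100 * whole
whole = 58 * 100 / 60
whole = 5800 / 60
whole = 290/3

290/3


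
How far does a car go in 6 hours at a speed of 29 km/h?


Using distance = speed * time
Speed = 29 km/h
Time = 6 hours
Distance = 29 * 6
= 174 km

174


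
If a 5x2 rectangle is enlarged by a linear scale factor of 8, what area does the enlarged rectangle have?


Original dimensions: 5 x 2
Enlargement factor = 8
New width = 5 * 8 = 40
New height = 2 * 8 = 16
New area = 40 * 16 = 640

640


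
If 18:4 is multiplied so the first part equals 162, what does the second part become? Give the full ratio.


Original ratio: 18:4
First term target: 162
Scale factor = 162 / 18 = 9
Multiply second term: 4 * 9 = 36
Equivalent ratio = 162:36

162:36


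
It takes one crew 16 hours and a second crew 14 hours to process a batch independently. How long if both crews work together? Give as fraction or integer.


Rate of A = 1/16 job per hour
Rate of B = 1/14 job per hour
Combined rate = 1/16 + 1/14
Find common denominator: (14 + 16)/(16*14) = 30/224
Combined rate = 15/112 job per hour
Time together = 1 / (15/112) = 112/15 hours

112/15


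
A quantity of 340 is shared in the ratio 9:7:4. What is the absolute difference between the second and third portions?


Total parts = 9 + 7 + 4 = 20
Value per part = 340 / 20 = 17
Shares: 9*17=153, 7*17=119, 4*17=68
Second share = 119, third share = 68
Difference = |119 - 68| = 51

51


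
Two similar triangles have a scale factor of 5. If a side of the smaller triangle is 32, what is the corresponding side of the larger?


Similar triangles have proportional sides
Scale factor = 5
Smaller side = 32
Corresponding larger side = 32 * 5
= 160

160


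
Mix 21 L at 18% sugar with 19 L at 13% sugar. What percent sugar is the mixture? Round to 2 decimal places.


Solute in mixture 1 = 18% of 21 L = 21*18/100 = 189/50 L
Solute in mixture 2 = 13% of 19 L = 19*13/100 = 247/100 L
Total solute = 189/50 + 247/100 = 25/4 L
Total volume = 21 + 19 = 40 L
Final concentration = 25/4/40 * 100 = 15.63%

15.63


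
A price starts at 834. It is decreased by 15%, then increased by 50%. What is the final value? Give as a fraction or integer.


Start: 834
Step 1: decrease by 15% => multiply by 85/100
  834 * 85/100 = 7089/10
Step 2: increase by 50% => multiply by 150/100
  7089/10 * 150/100 = 21267/20
Final value = 21267/20

21267/20


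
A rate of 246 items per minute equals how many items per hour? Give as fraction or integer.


Converting from per minute to per hour
Rate = 246 items per minute
Multiply by 60: 246 * 60
= 14760 items per hour

14760


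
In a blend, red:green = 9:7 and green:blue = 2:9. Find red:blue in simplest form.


Given a:b = 9:7 and b:c = 2:9
Make b consistent. Multiply first ratio by 2: a:b = 18:14
Multiply second ratio by 7: b:c = 14:63
Now b = 14 in both, so a:b:c = 18:14:63
Therefore a:c = 18:63
Simplify by GCD: a:c = 2:7

2:7


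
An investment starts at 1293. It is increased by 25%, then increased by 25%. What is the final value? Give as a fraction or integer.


Start: 1293
Step 1: increase by 25% => multiply by 125/100
  1293 * 125/100 = 6465/4
Step 2: increase by 25% => multiply by 125/100
  6465/4 * 125/100 = 32325/16
Final value = 32325/16

32325/16


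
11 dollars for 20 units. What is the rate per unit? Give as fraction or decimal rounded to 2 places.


Total dollars = 11
Number of units = 20
Unit rate = 11 / 20
= 0.55 dollars per unit

0.55


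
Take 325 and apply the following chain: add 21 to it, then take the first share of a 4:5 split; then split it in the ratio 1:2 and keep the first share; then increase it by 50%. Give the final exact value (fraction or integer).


Start with 325.
Step 1: Add 21: 325+21=346; split 4:5 first = 346*4/9 = 1384/9
Step 2: Split 1:2, first share = 1384/9 * 1/3 = 1384/27
Step 3: Increase by 50%: 1384/27 * 150/100 = 692/9
Final result = 692/9

692/9


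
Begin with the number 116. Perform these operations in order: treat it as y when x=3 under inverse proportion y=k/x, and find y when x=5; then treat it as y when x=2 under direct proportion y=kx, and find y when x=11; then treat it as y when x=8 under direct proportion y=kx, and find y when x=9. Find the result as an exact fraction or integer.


Start with 116.
Step 1: Inverse prop: k = (116)*3; new y = k/5 = 116*3/5 = 348/5
Step 2: Direct prop: k = (348/5)/2; new y = k*11 = 348/5*11/2 = 1914/5
Step 3: Direct prop: k = (1914/5)/8; new y = k*9 = 1914/5*9/8 = 8613/20
Final result = 8613/20

8613/20


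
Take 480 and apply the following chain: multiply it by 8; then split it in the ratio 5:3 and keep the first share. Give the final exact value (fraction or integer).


Start with 480.
Step 1: Multiply by 8: 480 * 8 = 3840
Step 2: Split 5:3, first share = 3840 * 5/8 = 2400
Final result = 2400

2400


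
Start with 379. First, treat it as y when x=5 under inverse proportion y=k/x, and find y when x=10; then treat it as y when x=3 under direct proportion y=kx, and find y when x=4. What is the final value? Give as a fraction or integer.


Start with 379.
Step 1: Inverse prop: k = (379)*5; new y = k/10 = 379*5/10 = 379/2
Step 2: Direct prop: k = (379/2)/3; new y = k*4 = 379/2*4/3 = 758/3
Final result = 758/3

758/3


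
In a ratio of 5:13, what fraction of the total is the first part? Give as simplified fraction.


Total parts = 5 + 13 = 18
First part fraction = 5/18
Simplify: 5/18 = 5/18

5/18


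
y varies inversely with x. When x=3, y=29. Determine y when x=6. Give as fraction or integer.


Inverse proportion: y = k/x
Find k: k = 3 * 29 = 87
Compute y at x=6: y = 87/6
y = 29/2

29/2


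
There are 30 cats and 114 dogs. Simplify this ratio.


Find GCD(30, 114)
GCD = 6
Divide both by 6: 30/6 = 5, 114/6 = 19
Simplified ratio = 5:19

5:19


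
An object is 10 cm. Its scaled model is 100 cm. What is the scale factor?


Original length = 10 cm
Scaled length = 100 cm
Scale factor = 100 / 10
= 10

10


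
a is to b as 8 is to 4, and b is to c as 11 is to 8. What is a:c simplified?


Given a:b = 8:4 and b:c = 11:8
Make b consistent. Multiply first ratio by 11: a:b = 88:44
Multiply second ratio by 4: b:c = 44:32
Now b = 44 in both, so a:b:c = 88:44:32
Therefore a:c = 88:32
Simplify by GCD: a:c = 11:4

11:4


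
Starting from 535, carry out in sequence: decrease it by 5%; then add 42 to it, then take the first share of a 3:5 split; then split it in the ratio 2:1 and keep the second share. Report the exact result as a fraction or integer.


Start with 535.
Step 1: Decrease by 5%: 535 * 95/100 = 2033/4
Step 2: Add 42: 2033/4+42=2201/4; split 3:5 first = 2201/4*3/8 = 6603/32
Step 3: Split 2:1, second share = 6603/32 * 1/3 = 2201/32
Final result = 2201/32

2201/32


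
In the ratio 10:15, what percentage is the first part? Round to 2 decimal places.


Total parts = 10 + 15 = 25
First part fraction = 10/25
Percentage = (10/25) * 100
= 0.4 * 100
= 40.00%

40.00


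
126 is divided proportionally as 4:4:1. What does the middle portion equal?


Ratio = 4:4:1
Total parts = 4 + 4 + 1 = 9
Value per part = 126 / 9 = 14
First share = 4 * 14 = 56
Middle share = 4 * 14 = 56
Third share = 1 * 14 = 14

56


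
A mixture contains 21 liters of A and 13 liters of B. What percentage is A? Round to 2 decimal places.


Volume of A = 21 L
Volume of B = 13 L
Total volume = 21 + 13 = 34 L
Percentage of A = (21/34) * 100
= 61.76%

61.76


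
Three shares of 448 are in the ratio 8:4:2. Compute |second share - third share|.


Total parts = 8 + 4 + 2 = 14
Value per part = 448 / 14 = 32
Shares: 8*32=256, 4*32=128, 2*32=64
Second share = 128, third share = 64
Difference = |128 - 64| = 64

64


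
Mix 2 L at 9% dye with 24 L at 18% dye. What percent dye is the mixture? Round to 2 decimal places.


Solute in mixture 1 = 9% of 2 L = 2*9/100 = 9/50 L
Solute in mixture 2 = 18% of 24 L = 24*18/100 = 108/25 L
Total solute = 9/50 + 108/25 = 9/2 L
Total volume = 2 + 24 = 26 L
Final concentration = 9/2/26 * 100 = 17.31%

17.31


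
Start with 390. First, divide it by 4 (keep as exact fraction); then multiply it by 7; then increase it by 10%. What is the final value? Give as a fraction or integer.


Start with 390.
Step 1: Divide by 4: 390 / 4 = 195/2
Step 2: Multiply by 7: 195/2 * 7 = 1365/2
Step 3: Increase by 10%: 1365/2 * 110/100 = 3003/4
Final result = 3003/4

3003/4


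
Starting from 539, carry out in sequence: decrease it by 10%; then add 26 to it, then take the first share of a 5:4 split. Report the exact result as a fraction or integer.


Start with 539.
Step 1: Decrease by 10%: 539 * 90/100 = 4851/10
Step 2: Add 26: 4851/10+26=5111/10; split 5:4 first = 5111/10*5/9 = 5111/18
Final result = 5111/18

5111/18


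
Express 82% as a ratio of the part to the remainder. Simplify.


Part = 82%, Remainder = 18%
Ratio = 82:18
GCD(82, 18) = 2
Simplify: 41:9 = 41:9

41:9


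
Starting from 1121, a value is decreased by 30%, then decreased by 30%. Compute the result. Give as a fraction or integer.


Start: 1121
Step 1: decrease by 30% => multiply by 70/100
  1121 * 70/100 = 7847/10
Step 2: decrease by 30% => multiply by 70/100
  7847/10 * 70/100 = 54929/100
Final value = 54929/100

54929/100


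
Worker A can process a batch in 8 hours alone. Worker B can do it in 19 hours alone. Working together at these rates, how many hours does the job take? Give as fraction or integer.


Rate of A = 1/8 job per hour
Rate of B = 1/19 job per hour
Combined rate = 1/8 + 1/19
Find common denominator: (19 + 8)/(8*19) = 27/152
Combined rate = 27/152 job per hour
Time together = 1 / (27/152) = 152/27 hours

152/27


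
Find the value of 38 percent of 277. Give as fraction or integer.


Compute 38% of 277
Convert percentage: 38% = 38/100
Multiply: 277 * 38/100
= 10526/100
= 5263/50

5263/50


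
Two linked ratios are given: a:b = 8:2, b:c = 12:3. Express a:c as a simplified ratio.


Given a:b = 8:2 and b:c = 12:3
Make b consistent. Multiply first ratio by 12: a:b = 96:24
Multiply second ratio by 2: b:c = 24:6
Now b = 24 in both, so a:b:c = 96:24:6
Therefore a:c = 96:6
Simplify by GCD: a:c = 16:1

16:1


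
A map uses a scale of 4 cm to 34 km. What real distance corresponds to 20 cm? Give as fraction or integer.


Map scale: 4 cm = 34 km
Measured distance on map = 20 cm
Set up proportion: 20 * 34 / 4
= 680 / 4
= 170 km

170


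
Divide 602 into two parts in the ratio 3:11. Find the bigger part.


Total parts = 3 + 11 = 14
Value per part = 602 / 14 = 43
First share = 3 * 43 = 129
Second share = 11 * 43 = 473
Larger share = 473

473


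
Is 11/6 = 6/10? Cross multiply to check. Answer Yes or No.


Cross multiply to check 11/6 = 6/10
Left cross product: 11 * 10 = 110
Right cross product: 6 * 6 = 36
110 != 36
Not equal, so proportions differ => No

No


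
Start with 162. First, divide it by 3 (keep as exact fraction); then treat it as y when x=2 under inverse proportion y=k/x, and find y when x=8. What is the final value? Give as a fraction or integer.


Start with 162.
Step 1: Divide by 3: 162 / 3 = 54
Step 2: Inverse prop: k = (54)*2; new y = k/8 = 54*2/8 = 27/2
Final result = 27/2

27/2


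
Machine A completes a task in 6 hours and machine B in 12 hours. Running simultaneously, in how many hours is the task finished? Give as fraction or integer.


Rate of A = 1/6 job per hour
Rate of B = 1/12 job per hour
Combined rate = 1/6 + 1/12
Find common denominator: (12 + 6)/(6*12) = 18/72
Combined rate = 1/4 job per hour
Time together = 1 / (1/4) = 4 hours

4


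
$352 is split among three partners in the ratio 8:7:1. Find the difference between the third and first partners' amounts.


Total parts = 8 + 7 + 1 = 16
Value per part = 352 / 16 = 22
Shares: 8*22=176, 7*22=154, 1*22=22
Third share = 22, first share = 176
Difference = |22 - 176| = 154

154


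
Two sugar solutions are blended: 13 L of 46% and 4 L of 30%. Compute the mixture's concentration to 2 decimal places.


Solute in mixture 1 = 46% of 13 L = 13*46/100 = 299/50 L
Solute in mixture 2 = 30% of 4 L = 4*30/100 = 6/5 L
Total solute = 299/50 + 6/5 = 359/50 L
Total volume = 13 + 4 = 17 L
Final concentration = 359/50/17 * 100 = 42.24%

42.24


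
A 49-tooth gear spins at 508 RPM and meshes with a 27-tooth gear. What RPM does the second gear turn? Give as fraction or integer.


Gear ratio: teeth_A * RPM_A = teeth_B * RPM_B
49 * 508 = 27 * RPM_B
24892 = 27 * RPM_B
RPM_B = 24892 / 27
RPM_B = 24892/27

24892/27


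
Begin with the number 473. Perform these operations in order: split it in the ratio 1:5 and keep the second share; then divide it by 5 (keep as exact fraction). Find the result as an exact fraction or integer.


Start with 473.
Step 1: Split 1:5, second share = 473 * 5/6 = 2365/6
Step 2: Divide by 5: 2365/6 / 5 = 473/6
Final result = 473/6

473/6


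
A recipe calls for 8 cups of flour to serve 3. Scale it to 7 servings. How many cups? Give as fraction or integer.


Original: 8 cups for 3 servings
Target servings = 7
Scaling factor = 7/3
New amount = 8 * 7/3
= 56/3
= 56/3 cups

56/3


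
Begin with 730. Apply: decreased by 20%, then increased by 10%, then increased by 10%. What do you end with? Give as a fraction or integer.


Start: 730
Step 1: decrease by 20% => multiply by 80/100
  730 * 80/100 = 584
Step 2: increase by 10% => multiply by 110/100
  584 * 110/100 = 3212/5
Step 3: increase by 10% => multiply by 110/100
  3212/5 * 110/100 = 17666/25
Final value = 17666/25

17666/25


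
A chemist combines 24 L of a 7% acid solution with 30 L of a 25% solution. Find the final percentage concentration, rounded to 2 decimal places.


Solute in mixture 1 = 7% of 24 L = 24*7/100 = 42/25 L
Solute in mixture 2 = 25% of 30 L = 30*25/100 = 15/2 L
Total solute = 42/25 + 15/2 = 459/50 L
Total volume = 24 + 30 = 54 L
Final concentration = 459/50/54 * 100 = 17.00%

17.00


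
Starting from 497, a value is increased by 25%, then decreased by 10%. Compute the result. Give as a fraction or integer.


Start: 497
Step 1: increase by 25% => multiply by 125/100
  497 * 125/100 = 2485/4
Step 2: decrease by 10% => multiply by 90/100
  2485/4 * 90/100 = 4473/8
Final value = 4473/8

4473/8


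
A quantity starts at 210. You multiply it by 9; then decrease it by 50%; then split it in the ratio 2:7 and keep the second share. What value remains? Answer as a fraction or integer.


Start with 210.
Step 1: Multiply by 9: 210 * 9 = 1890
Step 2: Decrease by 50%: 1890 * 50/100 = 945
Step 3: Split 2:7, second share = 945 * 7/9 = 735
Final result = 735

735


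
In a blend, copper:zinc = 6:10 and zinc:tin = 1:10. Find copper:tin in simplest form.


Given a:b = 6:10 and b:c = 1:10
Make b consistent. Multiply first ratio by 1: a:b = 6:10
Multiply second ratio by 10: b:c = 10:100
Now b = 10 in both, so a:b:c = 6:10:100
Therefore a:c = 6:100
Simplify by GCD: a:c = 3:50

3:50


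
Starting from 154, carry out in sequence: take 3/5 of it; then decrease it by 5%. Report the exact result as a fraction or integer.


Start with 154.
Step 1: Take 3/5: 154 * 3/5 = 462/5
Step 2: Decrease by 5%: 462/5 * 95/100 = 4389/50
Final result = 4389/50

4389/50


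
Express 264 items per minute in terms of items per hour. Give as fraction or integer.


Converting from per minute to per hour
Rate = 264 items per minute
Multiply by 60: 264 * 60
= 15840 items per hour

15840


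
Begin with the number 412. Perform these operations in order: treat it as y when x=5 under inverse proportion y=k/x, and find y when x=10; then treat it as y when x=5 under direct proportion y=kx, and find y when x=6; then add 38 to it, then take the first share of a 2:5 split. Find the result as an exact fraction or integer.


Start with 412.
Step 1: Inverse prop: k = (412)*5; new y = k/10 = 412*5/10 = 206
Step 2: Direct prop: k = (206)/5; new y = k*6 = 206*6/5 = 1236/5
Step 3: Add 38: 1236/5+38=1426/5; split 2:5 first = 1426/5*2/7 = 2852/35
Final result = 2852/35

2852/35


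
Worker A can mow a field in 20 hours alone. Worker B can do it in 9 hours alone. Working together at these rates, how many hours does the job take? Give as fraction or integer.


Rate of A = 1/20 job per hour
Rate of B = 1/9 job per hour
Combined rate = 1/20 + 1/9
Find common denominator: (9 + 20)/(20*9) = 29/180
Combined rate = 29/180 job per hour
Time together = 1 / (29/180) = 180/29 hours

180/29


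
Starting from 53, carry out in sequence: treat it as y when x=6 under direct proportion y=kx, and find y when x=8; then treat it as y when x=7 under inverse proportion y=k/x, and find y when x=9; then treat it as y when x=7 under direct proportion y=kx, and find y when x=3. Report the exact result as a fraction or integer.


Start with 53.
Step 1: Direct prop: k = (53)/6; new y = k*8 = 53*8/6 = 212/3
Step 2: Inverse prop: k = (212/3)*7; new y = k/9 = 212/3*7/9 = 1484/27
Step 3: Direct prop: k = (1484/27)/7; new y = k*3 = 1484/27*3/7 = 212/9
Final result = 212/9

212/9


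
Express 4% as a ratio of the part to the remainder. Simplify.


Part = 4%, Remainder = 96%
Ratio = 4:96
GCD(4, 96) = 4
Simplify: 1:24 = 1:24

1:24


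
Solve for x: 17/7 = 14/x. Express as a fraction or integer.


Setting up: 17/7 = 14/x
Cross multiply: 17 * x = 7 * 14
17x = 98
x = 98/17
x = 98/17

98/17


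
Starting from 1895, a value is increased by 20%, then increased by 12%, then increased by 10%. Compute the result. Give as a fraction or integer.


Start: 1895
Step 1: increase by 20% => multiply by 120/100
  1895 * 120/100 = 2274
Step 2: increase by 12% => multiply by 112/100
  2274 * 112/100 = 63672/25
Step 3: increase by 10% => multiply by 110/100
  63672/25 * 110/100 = 350196/125
Final value = 350196/125

350196/125


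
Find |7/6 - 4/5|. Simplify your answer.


Simplify: 7/6 = 7/6 and 4/5 = 4/5
Find common denominator: LCD = 30
Convert: 35/30 and 24/30
Difference = |35 - 24|/30 = 11/30
Simplified = 11/30

11/30


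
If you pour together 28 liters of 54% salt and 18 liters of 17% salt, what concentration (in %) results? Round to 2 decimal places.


Solute in mixture 1 = 54% of 28 L = 28*54/100 = 378/25 L
Solute in mixture 2 = 17% of 18 L = 18*17/100 = 153/50 L
Total solute = 378/25 + 153/50 = 909/50 L
Total volume = 28 + 18 = 46 L
Final concentration = 909/50/46 * 100 = 39.52%

39.52


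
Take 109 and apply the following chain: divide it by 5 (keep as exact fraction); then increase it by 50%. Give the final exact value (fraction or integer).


Start with 109.
Step 1: Divide by 5: 109 / 5 = 109/5
Step 2: Increase by 50%: 109/5 * 150/100 = 327/10
Final result = 327/10

327/10


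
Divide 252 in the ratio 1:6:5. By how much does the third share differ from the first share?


Total parts = 1 + 6 + 5 = 12
Value per part = 252 / 12 = 21
Shares: 1*21=21, 6*21=126, 5*21=105
Third share = 105, first share = 21
Difference = |105 - 21| = 84

84


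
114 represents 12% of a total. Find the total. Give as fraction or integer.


Given: 114 is 12% of the whole
Set up: 114 = 12/100 * whole
whole = 114 * 100 / 12
whole = 11400 / 12
whole = 950

950


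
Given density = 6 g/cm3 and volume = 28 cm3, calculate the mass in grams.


Using mass = density * volume
Density = 6 g/cm3
Volume = 28 cm3
Mass = 6 * 28
= 168 g

168


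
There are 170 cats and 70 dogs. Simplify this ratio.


Find GCD(170, 70)
GCD = 10
Divide both by 10: 170/10 = 17, 70/10 = 7
Simplified ratio = 17:7

17:7


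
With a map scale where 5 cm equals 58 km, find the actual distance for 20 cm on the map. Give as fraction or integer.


Map scale: 5 cm = 58 km
Measured distance on map = 20 cm
Set up proportion: 20 * 58 / 5
= 1160 / 5
= 232 km

232


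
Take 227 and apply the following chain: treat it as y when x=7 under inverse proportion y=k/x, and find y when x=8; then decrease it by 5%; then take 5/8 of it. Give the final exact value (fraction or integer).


Start with 227.
Step 1: Inverse prop: k = (227)*7; new y = k/8 = 227*7/8 = 1589/8
Step 2: Decrease by 5%: 1589/8 * 95/100 = 30191/160
Step 3: Take 5/8: 30191/160 * 5/8 = 30191/256
Final result = 30191/256

30191/256


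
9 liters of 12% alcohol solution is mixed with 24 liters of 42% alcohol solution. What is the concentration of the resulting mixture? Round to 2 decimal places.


Solute in mixture 1 = 12% of 9 L = 9*12/100 = 27/25 L
Solute in mixture 2 = 42% of 24 L = 24*42/100 = 252/25 L
Total solute = 27/25 + 252/25 = 279/25 L
Total volume = 9 + 24 = 33 L
Final concentration = 279/25/33 * 100 = 33.82%

33.82


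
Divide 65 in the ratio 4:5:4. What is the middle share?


Ratio = 4:5:4
Total parts = 4 + 5 + 4 = 13
Value per part = 65 / 13 = 5
First share = 4 * 5 = 20
Middle share = 5 * 5 = 25
Third share = 4 * 5 = 20

25


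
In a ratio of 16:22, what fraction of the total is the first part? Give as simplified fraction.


Total parts = 16 + 22 = 38
First part fraction = 16/38
Simplify: 16/38 = 8/19

8/19


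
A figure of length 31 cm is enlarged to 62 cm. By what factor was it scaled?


Original length = 31 cm
Scaled length = 62 cm
Scale factor = 62 / 31
= 2

2


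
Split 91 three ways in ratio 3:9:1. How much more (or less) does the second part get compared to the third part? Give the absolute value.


Total parts = 3 + 9 + 1 = 13
Value per part = 91 / 13 = 7
Shares: 3*7=21, 9*7=63, 1*7=7
Second share = 63, third share = 7
Difference = |63 - 7| = 56

56


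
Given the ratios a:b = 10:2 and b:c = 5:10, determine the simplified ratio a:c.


Given a:b = 10:2 and b:c = 5:10
Make b consistent. Multiply first ratio by 5: a:b = 50:10
Multiply second ratio by 2: b:c = 10:20
Now b = 10 in both, so a:b:c = 50:10:20
Therefore a:c = 50:20
Simplify by GCD: a:c = 5:2

5:2


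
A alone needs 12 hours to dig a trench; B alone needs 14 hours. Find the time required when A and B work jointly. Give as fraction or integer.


Rate of A = 1/12 job per hour
Rate of B = 1/14 job per hour
Combined rate = 1/12 + 1/14
Find common denominator: (14 + 12)/(12*14) = 26/168
Combined rate = 13/84 job per hour
Time together = 1 / (13/84) = 84/13 hours

84/13


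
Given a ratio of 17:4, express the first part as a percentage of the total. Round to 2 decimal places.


Total parts = 17 + 4 = 21
First part fraction = 17/21
Percentage = (17/21) * 100
= 0.809524 * 100
= 80.95%

80.95


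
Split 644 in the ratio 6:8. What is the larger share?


Total parts = 6 + 8 = 14
Value per part = 644 / 14 = 46
First share = 6 * 46 = 276
Second share = 8 * 46 = 368
Larger share = 368

368


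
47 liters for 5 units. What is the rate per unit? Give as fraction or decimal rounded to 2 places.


Total liters = 47
Number of units = 5
Unit rate = 47 / 5
= 9.40 liters per unit

9.40


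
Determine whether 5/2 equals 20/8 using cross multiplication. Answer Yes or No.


Cross multiply to check 5/2 = 20/8
Left cross product: 5 * 8 = 40
Right cross product: 2 * 20 = 40
40 = 40
Equal, so proportions match => Yes

Yes


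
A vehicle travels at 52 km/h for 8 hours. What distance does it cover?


Using distance = speed * time
Speed = 52 km/h
Time = 8 hours
Distance = 52 * 8
= 416 km

416


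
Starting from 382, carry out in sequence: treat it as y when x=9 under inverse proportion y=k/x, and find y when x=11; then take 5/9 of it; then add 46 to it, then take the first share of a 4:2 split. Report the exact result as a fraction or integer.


Start with 382.
Step 1: Inverse prop: k = (382)*9; new y = k/11 = 382*9/11 = 3438/11
Step 2: Take 5/9: 3438/11 * 5/9 = 1910/11
Step 3: Add 46: 1910/11+46=2416/11; split 4:2 first = 2416/11*4/6 = 4832/33
Final result = 4832/33

4832/33


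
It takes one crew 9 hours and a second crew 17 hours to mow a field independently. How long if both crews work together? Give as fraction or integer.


Rate of A = 1/9 job per hour
Rate of B = 1/17 job per hour
Combined rate = 1/9 + 1/17
Find common denominator: (17 + 9)/(9*17) = 26/153
Combined rate = 26/153 job per hour
Time together = 1 / (26/153) = 153/26 hours

153/26


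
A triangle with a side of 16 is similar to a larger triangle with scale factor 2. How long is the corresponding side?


Similar triangles have proportional sides
Scale factor = 2
Smaller side = 16
Corresponding larger side = 16 * 2
= 32

32


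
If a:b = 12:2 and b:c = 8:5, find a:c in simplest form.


Given a:b = 12:2 and b:c = 8:5
Make b consistent. Multiply first ratio by 8: a:b = 96:16
Multiply second ratio by 2: b:c = 16:10
Now b = 16 in both, so a:b:c = 96:16:10
Therefore a:c = 96:10
Simplify by GCD: a:c = 48:5

48:5


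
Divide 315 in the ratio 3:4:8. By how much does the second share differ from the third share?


Total parts = 3 + 4 + 8 = 15
Value per part = 315 / 15 = 21
Shares: 3*21=63, 4*21=84, 8*21=168
Second share = 84, third share = 168
Difference = |84 - 168| = 84

84


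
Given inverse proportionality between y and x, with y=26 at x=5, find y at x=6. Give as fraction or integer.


Inverse proportion: y = k/x
Find k: k = 5 * 26 = 130
Compute y at x=6: y = 130/6
y = 65/3

65/3


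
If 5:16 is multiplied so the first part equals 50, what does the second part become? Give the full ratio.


Original ratio: 5:16
First term target: 50
Scale factor = 50 / 5 = 10
Multiply second term: 16 * 10 = 160
Equivalent ratio = 50:160

50:160


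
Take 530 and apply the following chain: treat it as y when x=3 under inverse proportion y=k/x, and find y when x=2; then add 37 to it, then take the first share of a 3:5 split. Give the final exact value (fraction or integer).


Start with 530.
Step 1: Inverse prop: k = (530)*3; new y = k/2 = 530*3/2 = 795
Step 2: Add 37: 795+37=832; split 3:5 first = 832*3/8 = 312
Final result = 312

312


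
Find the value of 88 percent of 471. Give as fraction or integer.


Compute 88% of 471
Convert percentage: 88% = 88/100
Multiply: 471 * 88/100
= 41448/100
= 10362/25

10362/25


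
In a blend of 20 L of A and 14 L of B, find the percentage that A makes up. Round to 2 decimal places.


Volume of A = 20 L
Volume of B = 14 L
Total volume = 20 + 14 = 34 L
Percentage of A = (20/34) * 100
= 58.82%

58.82


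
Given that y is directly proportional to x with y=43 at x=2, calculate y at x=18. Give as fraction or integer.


Direct proportion: y = kx
Find k: k = 43/2 = 43/2
Compute y at x=18: y = 43/2 * 18
y = 387

387


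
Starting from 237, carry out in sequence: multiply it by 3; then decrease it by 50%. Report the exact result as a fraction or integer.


Start with 237.
Step 1: Multiply by 3: 237 * 3 = 711
Step 2: Decrease by 50%: 711 * 50/100 = 711/2
Final result = 711/2

711/2


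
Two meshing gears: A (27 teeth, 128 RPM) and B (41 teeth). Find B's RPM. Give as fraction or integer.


Gear ratio: teeth_A * RPM_A = teeth_B * RPM_B
27 * 128 = 41 * RPM_B
3456 = 41 * RPM_B
RPM_B = 3456 / 41
RPM_B = 3456/41

3456/41


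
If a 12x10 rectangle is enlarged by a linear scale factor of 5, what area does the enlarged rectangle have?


Original dimensions: 12 x 10
Enlargement factor = 5
New width = 12 * 5 = 60
New height = 10 * 5 = 50
New area = 60 * 50 = 3000

3000


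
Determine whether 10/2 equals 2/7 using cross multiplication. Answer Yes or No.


Cross multiply to check 10/2 = 2/7
Left cross product: 10 * 7 = 70
Right cross product: 2 * 2 = 4
70 != 4
Not equal, so proportions differ => No

No


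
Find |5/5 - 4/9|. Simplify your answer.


Simplify: 5/5 = 1 and 4/9 = 4/9
Find common denominator: LCD = 9
Convert: 9/9 and 4/9
Difference = |9 - 4|/9 = 5/9
Simplified = 5/9

5/9


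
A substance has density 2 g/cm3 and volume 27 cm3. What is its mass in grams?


Using mass = density * volume
Density = 2 g/cm3
Volume = 27 cm3
Mass = 2 * 27
= 54 g

54


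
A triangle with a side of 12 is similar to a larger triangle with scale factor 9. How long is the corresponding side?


Similar triangles have proportional sides
Scale factor = 9
Smaller side = 12
Corresponding larger side = 12 * 9
= 108

108


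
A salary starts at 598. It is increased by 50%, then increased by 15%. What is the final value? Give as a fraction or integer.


Start: 598
Step 1: increase by 50% => multiply by 150/100
  598 * 150/100 = 897
Step 2: increase by 15% => multiply by 115/100
  897 * 115/100 = 20631/20
Final value = 20631/20

20631/20


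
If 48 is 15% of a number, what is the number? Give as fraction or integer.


Given: 48 is 15% of the whole
Set up: 48 = 15/100 * whole
whole = 48 * 100 / 15
whole = 4800 / 15
whole = 320

320


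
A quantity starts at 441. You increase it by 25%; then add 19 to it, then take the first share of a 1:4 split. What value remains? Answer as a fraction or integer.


Start with 441.
Step 1: Increase by 25%: 441 * 125/100 = 2205/4
Step 2: Add 19: 2205/4+19=2281/4; split 1:4 first = 2281/4*1/5 = 2281/20
Final result = 2281/20

2281/20


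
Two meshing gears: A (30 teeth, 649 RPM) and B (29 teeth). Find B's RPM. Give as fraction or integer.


Gear ratio: teeth_A * RPM_A = teeth_B * RPM_B
30 * 649 = 29 * RPM_B
19470 = 29 * RPM_B
RPM_B = 19470 / 29
RPM_B = 19470/29

19470/29


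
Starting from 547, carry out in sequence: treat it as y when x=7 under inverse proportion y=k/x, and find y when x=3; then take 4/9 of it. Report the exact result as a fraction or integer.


Start with 547.
Step 1: Inverse prop: k = (547)*7; new y = k/3 = 547*7/3 = 3829/3
Step 2: Take 4/9: 3829/3 * 4/9 = 15316/27
Final result = 15316/27

15316/27


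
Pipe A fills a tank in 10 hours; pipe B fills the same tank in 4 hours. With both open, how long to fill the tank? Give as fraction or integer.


Rate of A = 1/10 job per hour
Rate of B = 1/4 job per hour
Combined rate = 1/10 + 1/4
Find common denominator: (4 + 10)/(10*4) = 14/40
Combined rate = 7/20 job per hour
Time together = 1 / (7/20) = 20/7 hours

20/7


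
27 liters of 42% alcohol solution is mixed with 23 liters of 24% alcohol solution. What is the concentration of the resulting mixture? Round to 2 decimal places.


Solute in mixture 1 = 42% of 27 L = 27*42/100 = 567/50 L
Solute in mixture 2 = 24% of 23 L = 23*24/100 = 138/25 L
Total solute = 567/50 + 138/25 = 843/50 L
Total volume = 27 + 23 = 50 L
Final concentration = 843/50/50 * 100 = 33.72%

33.72


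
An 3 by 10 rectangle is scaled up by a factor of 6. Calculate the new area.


Original dimensions: 3 x 10
Enlargement factor = 6
New width = 3 * 6 = 18
New height = 10 * 6 = 60
New area = 18 * 60 = 1080

1080


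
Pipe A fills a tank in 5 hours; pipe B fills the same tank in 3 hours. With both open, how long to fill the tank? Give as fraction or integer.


Rate of A = 1/5 job per hour
Rate of B = 1/3 job per hour
Combined rate = 1/5 + 1/3
Find common denominator: (3 + 5)/(5*3) = 8/15
Combined rate = 8/15 job per hour
Time together = 1 / (8/15) = 15/8 hours

15/8


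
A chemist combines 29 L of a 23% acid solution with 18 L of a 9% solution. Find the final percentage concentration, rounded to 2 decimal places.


Solute in mixture 1 = 23% of 29 L = 29*23/100 = 667/100 L
Solute in mixture 2 = 9% of 18 L = 18*9/100 = 81/50 L
Total solute = 667/100 + 81/50 = 829/100 L
Total volume = 29 + 18 = 47 L
Final concentration = 829/100/47 * 100 = 17.64%

17.64


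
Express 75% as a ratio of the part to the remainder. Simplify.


Part = 75%, Remainder = 25%
Ratio = 75:25
GCD(75, 25) = 25
Simplify: 3:1 = 3:1

3:1


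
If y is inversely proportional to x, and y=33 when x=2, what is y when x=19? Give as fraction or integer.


Inverse proportion: y = k/x
Find k: k = 2 * 33 = 66
Compute y at x=19: y = 66/19
y = 66/19

66/19


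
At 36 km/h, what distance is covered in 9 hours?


Using distance = speed * time
Speed = 36 km/h
Time = 9 hours
Distance = 36 * 9
= 324 km

324


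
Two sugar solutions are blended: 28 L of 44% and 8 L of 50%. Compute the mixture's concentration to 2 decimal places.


Solute in mixture 1 = 44% of 28 L = 28*44/100 = 308/25 L
Solute in mixture 2 = 50% of 8 L = 8*50/100 = 4 L
Total solute = 308/25 + 4 = 408/25 L
Total volume = 28 + 8 = 36 L
Final concentration = 408/25/36 * 100 = 45.33%

45.33


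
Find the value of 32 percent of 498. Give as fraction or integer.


Compute 32% of 498
Convert percentage: 32% = 32/100
Multiply: 498 * 32/100
= 15936/100
= 3984/25

3984/25


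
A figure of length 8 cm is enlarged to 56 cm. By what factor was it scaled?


Original length = 8 cm
Scaled length = 56 cm
Scale factor = 56 / 8
= 7

7


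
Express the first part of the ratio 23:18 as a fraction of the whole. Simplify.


Total parts = 23 + 18 = 41
First part fraction = 23/41
Simplify: 23/41 = 23/41

23/41


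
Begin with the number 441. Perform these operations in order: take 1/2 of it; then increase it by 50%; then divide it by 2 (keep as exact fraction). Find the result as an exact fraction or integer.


Start with 441.
Step 1: Take 1/2: 441 * 1/2 = 441/2
Step 2: Increase by 50%: 441/2 * 150/100 = 1323/4
Step 3: Divide by 2: 1323/4 / 2 = 1323/8
Final result = 1323/8

1323/8


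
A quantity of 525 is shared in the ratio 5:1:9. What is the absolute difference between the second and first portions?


Total parts = 5 + 1 + 9 = 15
Value per part = 525 / 15 = 35
Shares: 5*35=175, 1*35=35, 9*35=315
Second share = 35, first share = 175
Difference = |35 - 175| = 140

140


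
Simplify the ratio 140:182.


Find GCD(140, 182)
GCD = 14
Divide both by 14: 140/14 = 10, 182/14 = 13
Simplified ratio = 10:13

10:13


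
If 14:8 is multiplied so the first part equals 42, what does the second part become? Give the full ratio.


Original ratio: 14:8
First term target: 42
Scale factor = 42 / 14 = 3
Multiply second term: 8 * 3 = 24
Equivalent ratio = 42:24

42:24


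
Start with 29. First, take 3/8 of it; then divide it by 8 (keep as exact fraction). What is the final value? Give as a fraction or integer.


Start with 29.
Step 1: Take 3/8: 29 * 3/8 = 87/8
Step 2: Divide by 8: 87/8 / 8 = 87/64
Final result = 87/64

87/64


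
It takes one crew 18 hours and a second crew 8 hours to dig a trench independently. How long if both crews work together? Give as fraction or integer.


Rate of A = 1/18 job per hour
Rate of B = 1/8 job per hour
Combined rate = 1/18 + 1/8
Find common denominator: (8 + 18)/(18*8) = 26/144
Combined rate = 13/72 job per hour
Time together = 1 / (13/72) = 72/13 hours

72/13


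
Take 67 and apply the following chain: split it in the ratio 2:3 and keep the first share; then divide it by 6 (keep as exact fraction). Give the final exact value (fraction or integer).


Start with 67.
Step 1: Split 2:3, first share = 67 * 2/5 = 134/5
Step 2: Divide by 6: 134/5 / 6 = 67/15
Final result = 67/15

67/15


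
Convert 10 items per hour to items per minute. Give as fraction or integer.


Converting from per hour to per minute
Rate = 10 items per hour
Divide by 60: 10/60
= 1/6 items per minute

1/6


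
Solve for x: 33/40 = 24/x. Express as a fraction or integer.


Setting up: 33/40 = 24/x
Cross multiply: 33 * x = 40 * 24
33x = 960
x = 960/33
x = 320/11

320/11


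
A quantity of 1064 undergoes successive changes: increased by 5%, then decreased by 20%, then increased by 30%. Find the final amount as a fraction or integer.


Start: 1064
Step 1: increase by 5% => multiply by 105/100
  1064 * 105/100 = 5586/5
Step 2: decrease by 20% => multiply by 80/100
  5586/5 * 80/100 = 22344/25
Step 3: increase by 30% => multiply by 130/100
  22344/25 * 130/100 = 145236/125
Final value = 145236/125

145236/125
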